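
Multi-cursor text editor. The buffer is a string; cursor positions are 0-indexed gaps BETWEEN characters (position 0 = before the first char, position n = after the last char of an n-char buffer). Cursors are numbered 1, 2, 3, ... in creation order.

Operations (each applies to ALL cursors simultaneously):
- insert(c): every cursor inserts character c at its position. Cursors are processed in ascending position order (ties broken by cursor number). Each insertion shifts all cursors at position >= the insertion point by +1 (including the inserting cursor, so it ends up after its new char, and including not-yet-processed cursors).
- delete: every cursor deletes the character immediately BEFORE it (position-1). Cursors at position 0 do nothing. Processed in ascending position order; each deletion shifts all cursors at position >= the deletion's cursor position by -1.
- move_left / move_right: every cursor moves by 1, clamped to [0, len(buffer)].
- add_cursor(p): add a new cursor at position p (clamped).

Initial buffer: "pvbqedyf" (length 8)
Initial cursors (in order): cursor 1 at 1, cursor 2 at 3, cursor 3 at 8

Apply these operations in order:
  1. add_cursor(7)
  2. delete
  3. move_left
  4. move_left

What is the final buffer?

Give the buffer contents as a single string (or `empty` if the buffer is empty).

Answer: vqed

Derivation:
After op 1 (add_cursor(7)): buffer="pvbqedyf" (len 8), cursors c1@1 c2@3 c4@7 c3@8, authorship ........
After op 2 (delete): buffer="vqed" (len 4), cursors c1@0 c2@1 c3@4 c4@4, authorship ....
After op 3 (move_left): buffer="vqed" (len 4), cursors c1@0 c2@0 c3@3 c4@3, authorship ....
After op 4 (move_left): buffer="vqed" (len 4), cursors c1@0 c2@0 c3@2 c4@2, authorship ....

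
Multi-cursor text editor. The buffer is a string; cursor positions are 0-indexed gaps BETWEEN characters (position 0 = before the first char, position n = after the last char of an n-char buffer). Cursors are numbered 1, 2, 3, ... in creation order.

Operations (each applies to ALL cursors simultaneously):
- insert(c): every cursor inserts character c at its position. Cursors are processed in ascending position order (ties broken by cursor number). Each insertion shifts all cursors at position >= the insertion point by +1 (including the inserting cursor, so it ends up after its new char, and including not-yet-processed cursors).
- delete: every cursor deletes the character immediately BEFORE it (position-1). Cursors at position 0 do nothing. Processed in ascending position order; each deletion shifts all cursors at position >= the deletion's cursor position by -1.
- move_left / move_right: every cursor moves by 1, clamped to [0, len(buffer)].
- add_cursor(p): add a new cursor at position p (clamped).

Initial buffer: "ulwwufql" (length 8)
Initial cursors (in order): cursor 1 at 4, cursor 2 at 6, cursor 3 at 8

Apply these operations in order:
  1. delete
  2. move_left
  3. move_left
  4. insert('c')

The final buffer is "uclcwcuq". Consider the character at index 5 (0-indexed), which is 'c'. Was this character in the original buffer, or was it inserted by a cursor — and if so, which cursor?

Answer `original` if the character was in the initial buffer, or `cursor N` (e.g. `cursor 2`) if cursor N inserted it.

Answer: cursor 3

Derivation:
After op 1 (delete): buffer="ulwuq" (len 5), cursors c1@3 c2@4 c3@5, authorship .....
After op 2 (move_left): buffer="ulwuq" (len 5), cursors c1@2 c2@3 c3@4, authorship .....
After op 3 (move_left): buffer="ulwuq" (len 5), cursors c1@1 c2@2 c3@3, authorship .....
After op 4 (insert('c')): buffer="uclcwcuq" (len 8), cursors c1@2 c2@4 c3@6, authorship .1.2.3..
Authorship (.=original, N=cursor N): . 1 . 2 . 3 . .
Index 5: author = 3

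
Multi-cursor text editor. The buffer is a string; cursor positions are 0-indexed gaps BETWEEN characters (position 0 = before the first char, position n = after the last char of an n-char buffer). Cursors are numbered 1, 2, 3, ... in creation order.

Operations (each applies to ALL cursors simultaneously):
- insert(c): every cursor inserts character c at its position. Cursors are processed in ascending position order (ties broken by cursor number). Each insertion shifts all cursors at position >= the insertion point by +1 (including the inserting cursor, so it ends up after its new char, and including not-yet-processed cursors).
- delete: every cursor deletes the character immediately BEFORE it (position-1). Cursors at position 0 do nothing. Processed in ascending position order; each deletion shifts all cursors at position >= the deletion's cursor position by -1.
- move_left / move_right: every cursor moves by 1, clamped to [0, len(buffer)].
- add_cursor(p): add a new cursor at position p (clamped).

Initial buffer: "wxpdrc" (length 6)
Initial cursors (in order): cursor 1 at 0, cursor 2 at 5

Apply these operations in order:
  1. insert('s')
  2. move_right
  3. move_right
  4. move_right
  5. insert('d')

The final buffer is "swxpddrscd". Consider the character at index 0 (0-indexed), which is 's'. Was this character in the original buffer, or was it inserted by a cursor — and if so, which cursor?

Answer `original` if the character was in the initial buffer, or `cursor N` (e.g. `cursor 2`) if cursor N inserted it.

After op 1 (insert('s')): buffer="swxpdrsc" (len 8), cursors c1@1 c2@7, authorship 1.....2.
After op 2 (move_right): buffer="swxpdrsc" (len 8), cursors c1@2 c2@8, authorship 1.....2.
After op 3 (move_right): buffer="swxpdrsc" (len 8), cursors c1@3 c2@8, authorship 1.....2.
After op 4 (move_right): buffer="swxpdrsc" (len 8), cursors c1@4 c2@8, authorship 1.....2.
After op 5 (insert('d')): buffer="swxpddrscd" (len 10), cursors c1@5 c2@10, authorship 1...1..2.2
Authorship (.=original, N=cursor N): 1 . . . 1 . . 2 . 2
Index 0: author = 1

Answer: cursor 1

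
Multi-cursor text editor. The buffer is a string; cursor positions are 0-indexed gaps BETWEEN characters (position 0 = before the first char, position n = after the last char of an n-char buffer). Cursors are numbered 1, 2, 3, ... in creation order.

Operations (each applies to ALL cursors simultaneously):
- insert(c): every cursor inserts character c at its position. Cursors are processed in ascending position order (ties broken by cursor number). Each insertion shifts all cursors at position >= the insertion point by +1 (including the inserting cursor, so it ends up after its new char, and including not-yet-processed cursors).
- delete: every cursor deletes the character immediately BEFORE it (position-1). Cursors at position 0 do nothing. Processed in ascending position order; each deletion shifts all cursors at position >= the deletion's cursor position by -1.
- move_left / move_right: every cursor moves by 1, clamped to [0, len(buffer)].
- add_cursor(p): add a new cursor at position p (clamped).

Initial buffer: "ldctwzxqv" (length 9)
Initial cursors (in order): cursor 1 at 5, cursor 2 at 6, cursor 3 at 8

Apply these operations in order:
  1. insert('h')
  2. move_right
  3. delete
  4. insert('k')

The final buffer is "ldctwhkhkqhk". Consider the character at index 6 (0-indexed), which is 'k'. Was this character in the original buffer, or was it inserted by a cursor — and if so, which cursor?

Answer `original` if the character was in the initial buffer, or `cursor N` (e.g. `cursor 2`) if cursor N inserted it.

After op 1 (insert('h')): buffer="ldctwhzhxqhv" (len 12), cursors c1@6 c2@8 c3@11, authorship .....1.2..3.
After op 2 (move_right): buffer="ldctwhzhxqhv" (len 12), cursors c1@7 c2@9 c3@12, authorship .....1.2..3.
After op 3 (delete): buffer="ldctwhhqh" (len 9), cursors c1@6 c2@7 c3@9, authorship .....12.3
After op 4 (insert('k')): buffer="ldctwhkhkqhk" (len 12), cursors c1@7 c2@9 c3@12, authorship .....1122.33
Authorship (.=original, N=cursor N): . . . . . 1 1 2 2 . 3 3
Index 6: author = 1

Answer: cursor 1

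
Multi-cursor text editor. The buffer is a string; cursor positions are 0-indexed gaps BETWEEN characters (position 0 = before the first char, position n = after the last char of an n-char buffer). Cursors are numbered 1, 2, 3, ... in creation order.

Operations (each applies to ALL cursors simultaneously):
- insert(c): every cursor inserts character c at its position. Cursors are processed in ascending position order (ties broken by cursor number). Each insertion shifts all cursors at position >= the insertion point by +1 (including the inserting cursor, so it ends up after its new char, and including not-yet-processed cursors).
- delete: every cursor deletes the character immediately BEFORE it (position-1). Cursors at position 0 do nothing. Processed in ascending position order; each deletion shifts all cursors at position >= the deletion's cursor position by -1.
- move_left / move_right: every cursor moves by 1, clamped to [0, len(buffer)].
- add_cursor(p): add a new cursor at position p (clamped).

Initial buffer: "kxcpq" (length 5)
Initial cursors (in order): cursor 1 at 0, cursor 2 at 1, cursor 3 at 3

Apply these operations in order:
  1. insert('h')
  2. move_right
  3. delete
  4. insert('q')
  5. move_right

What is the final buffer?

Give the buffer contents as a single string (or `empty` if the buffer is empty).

After op 1 (insert('h')): buffer="hkhxchpq" (len 8), cursors c1@1 c2@3 c3@6, authorship 1.2..3..
After op 2 (move_right): buffer="hkhxchpq" (len 8), cursors c1@2 c2@4 c3@7, authorship 1.2..3..
After op 3 (delete): buffer="hhchq" (len 5), cursors c1@1 c2@2 c3@4, authorship 12.3.
After op 4 (insert('q')): buffer="hqhqchqq" (len 8), cursors c1@2 c2@4 c3@7, authorship 1122.33.
After op 5 (move_right): buffer="hqhqchqq" (len 8), cursors c1@3 c2@5 c3@8, authorship 1122.33.

Answer: hqhqchqq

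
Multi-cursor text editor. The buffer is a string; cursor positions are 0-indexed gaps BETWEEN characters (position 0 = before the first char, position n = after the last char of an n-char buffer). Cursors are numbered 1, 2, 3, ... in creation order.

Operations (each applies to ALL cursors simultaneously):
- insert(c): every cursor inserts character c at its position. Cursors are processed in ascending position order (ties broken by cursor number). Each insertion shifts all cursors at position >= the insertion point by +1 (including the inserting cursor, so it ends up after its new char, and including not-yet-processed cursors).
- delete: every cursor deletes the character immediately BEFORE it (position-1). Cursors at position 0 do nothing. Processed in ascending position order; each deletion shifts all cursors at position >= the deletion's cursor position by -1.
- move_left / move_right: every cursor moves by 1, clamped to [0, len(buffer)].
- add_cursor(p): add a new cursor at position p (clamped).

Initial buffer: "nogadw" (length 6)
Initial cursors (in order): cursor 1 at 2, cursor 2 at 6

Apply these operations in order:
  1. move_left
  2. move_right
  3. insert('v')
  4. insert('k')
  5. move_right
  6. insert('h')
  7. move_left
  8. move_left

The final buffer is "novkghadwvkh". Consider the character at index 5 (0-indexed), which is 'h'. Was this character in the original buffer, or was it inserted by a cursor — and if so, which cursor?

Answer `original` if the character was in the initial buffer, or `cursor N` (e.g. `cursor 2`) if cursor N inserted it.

After op 1 (move_left): buffer="nogadw" (len 6), cursors c1@1 c2@5, authorship ......
After op 2 (move_right): buffer="nogadw" (len 6), cursors c1@2 c2@6, authorship ......
After op 3 (insert('v')): buffer="novgadwv" (len 8), cursors c1@3 c2@8, authorship ..1....2
After op 4 (insert('k')): buffer="novkgadwvk" (len 10), cursors c1@4 c2@10, authorship ..11....22
After op 5 (move_right): buffer="novkgadwvk" (len 10), cursors c1@5 c2@10, authorship ..11....22
After op 6 (insert('h')): buffer="novkghadwvkh" (len 12), cursors c1@6 c2@12, authorship ..11.1...222
After op 7 (move_left): buffer="novkghadwvkh" (len 12), cursors c1@5 c2@11, authorship ..11.1...222
After op 8 (move_left): buffer="novkghadwvkh" (len 12), cursors c1@4 c2@10, authorship ..11.1...222
Authorship (.=original, N=cursor N): . . 1 1 . 1 . . . 2 2 2
Index 5: author = 1

Answer: cursor 1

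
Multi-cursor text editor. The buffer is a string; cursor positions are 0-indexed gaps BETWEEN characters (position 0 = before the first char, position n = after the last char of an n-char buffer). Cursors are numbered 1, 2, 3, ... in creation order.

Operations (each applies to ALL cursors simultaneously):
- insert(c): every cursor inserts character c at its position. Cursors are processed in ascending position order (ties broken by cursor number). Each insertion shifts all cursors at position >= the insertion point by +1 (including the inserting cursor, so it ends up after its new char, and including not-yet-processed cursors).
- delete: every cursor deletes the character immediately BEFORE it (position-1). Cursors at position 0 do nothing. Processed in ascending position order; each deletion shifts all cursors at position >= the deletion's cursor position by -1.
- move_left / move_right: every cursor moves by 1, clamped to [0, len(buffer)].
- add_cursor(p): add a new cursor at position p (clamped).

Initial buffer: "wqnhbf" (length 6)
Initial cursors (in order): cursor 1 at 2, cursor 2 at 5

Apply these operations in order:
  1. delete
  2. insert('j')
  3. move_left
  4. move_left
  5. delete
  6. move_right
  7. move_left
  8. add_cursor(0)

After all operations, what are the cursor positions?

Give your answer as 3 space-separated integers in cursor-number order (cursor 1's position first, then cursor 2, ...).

Answer: 0 2 0

Derivation:
After op 1 (delete): buffer="wnhf" (len 4), cursors c1@1 c2@3, authorship ....
After op 2 (insert('j')): buffer="wjnhjf" (len 6), cursors c1@2 c2@5, authorship .1..2.
After op 3 (move_left): buffer="wjnhjf" (len 6), cursors c1@1 c2@4, authorship .1..2.
After op 4 (move_left): buffer="wjnhjf" (len 6), cursors c1@0 c2@3, authorship .1..2.
After op 5 (delete): buffer="wjhjf" (len 5), cursors c1@0 c2@2, authorship .1.2.
After op 6 (move_right): buffer="wjhjf" (len 5), cursors c1@1 c2@3, authorship .1.2.
After op 7 (move_left): buffer="wjhjf" (len 5), cursors c1@0 c2@2, authorship .1.2.
After op 8 (add_cursor(0)): buffer="wjhjf" (len 5), cursors c1@0 c3@0 c2@2, authorship .1.2.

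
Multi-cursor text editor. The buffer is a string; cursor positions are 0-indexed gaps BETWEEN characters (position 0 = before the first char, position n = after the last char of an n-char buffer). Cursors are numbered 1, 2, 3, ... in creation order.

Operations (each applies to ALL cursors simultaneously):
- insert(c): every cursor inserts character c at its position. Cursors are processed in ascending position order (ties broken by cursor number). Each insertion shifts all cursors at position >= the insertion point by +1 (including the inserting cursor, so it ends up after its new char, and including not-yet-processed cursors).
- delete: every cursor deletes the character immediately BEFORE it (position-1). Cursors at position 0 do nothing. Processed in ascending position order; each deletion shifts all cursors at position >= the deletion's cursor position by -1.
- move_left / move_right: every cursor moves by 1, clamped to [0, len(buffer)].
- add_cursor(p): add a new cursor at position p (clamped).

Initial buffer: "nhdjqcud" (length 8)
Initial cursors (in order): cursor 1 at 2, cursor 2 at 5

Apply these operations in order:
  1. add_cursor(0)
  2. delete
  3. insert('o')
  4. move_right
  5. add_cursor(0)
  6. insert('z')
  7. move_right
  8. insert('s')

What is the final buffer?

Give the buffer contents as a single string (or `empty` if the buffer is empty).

Answer: zosnzosdzjsoczusd

Derivation:
After op 1 (add_cursor(0)): buffer="nhdjqcud" (len 8), cursors c3@0 c1@2 c2@5, authorship ........
After op 2 (delete): buffer="ndjcud" (len 6), cursors c3@0 c1@1 c2@3, authorship ......
After op 3 (insert('o')): buffer="onodjocud" (len 9), cursors c3@1 c1@3 c2@6, authorship 3.1..2...
After op 4 (move_right): buffer="onodjocud" (len 9), cursors c3@2 c1@4 c2@7, authorship 3.1..2...
After op 5 (add_cursor(0)): buffer="onodjocud" (len 9), cursors c4@0 c3@2 c1@4 c2@7, authorship 3.1..2...
After op 6 (insert('z')): buffer="zonzodzjoczud" (len 13), cursors c4@1 c3@4 c1@7 c2@11, authorship 43.31.1.2.2..
After op 7 (move_right): buffer="zonzodzjoczud" (len 13), cursors c4@2 c3@5 c1@8 c2@12, authorship 43.31.1.2.2..
After op 8 (insert('s')): buffer="zosnzosdzjsoczusd" (len 17), cursors c4@3 c3@7 c1@11 c2@16, authorship 434.313.1.12.2.2.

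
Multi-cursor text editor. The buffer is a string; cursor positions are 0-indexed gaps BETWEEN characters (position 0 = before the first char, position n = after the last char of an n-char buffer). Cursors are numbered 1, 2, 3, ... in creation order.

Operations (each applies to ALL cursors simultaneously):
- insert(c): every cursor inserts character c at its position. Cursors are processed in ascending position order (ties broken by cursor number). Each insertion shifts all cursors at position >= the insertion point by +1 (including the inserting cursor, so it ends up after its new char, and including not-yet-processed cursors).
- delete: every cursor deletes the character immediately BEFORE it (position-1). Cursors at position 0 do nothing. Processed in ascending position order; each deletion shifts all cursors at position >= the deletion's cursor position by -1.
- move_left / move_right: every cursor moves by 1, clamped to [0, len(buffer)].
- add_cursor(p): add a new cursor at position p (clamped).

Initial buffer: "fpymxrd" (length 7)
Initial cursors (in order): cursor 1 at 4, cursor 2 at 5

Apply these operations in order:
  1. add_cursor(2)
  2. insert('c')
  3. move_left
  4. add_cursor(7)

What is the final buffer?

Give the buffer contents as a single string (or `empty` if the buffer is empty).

Answer: fpcymcxcrd

Derivation:
After op 1 (add_cursor(2)): buffer="fpymxrd" (len 7), cursors c3@2 c1@4 c2@5, authorship .......
After op 2 (insert('c')): buffer="fpcymcxcrd" (len 10), cursors c3@3 c1@6 c2@8, authorship ..3..1.2..
After op 3 (move_left): buffer="fpcymcxcrd" (len 10), cursors c3@2 c1@5 c2@7, authorship ..3..1.2..
After op 4 (add_cursor(7)): buffer="fpcymcxcrd" (len 10), cursors c3@2 c1@5 c2@7 c4@7, authorship ..3..1.2..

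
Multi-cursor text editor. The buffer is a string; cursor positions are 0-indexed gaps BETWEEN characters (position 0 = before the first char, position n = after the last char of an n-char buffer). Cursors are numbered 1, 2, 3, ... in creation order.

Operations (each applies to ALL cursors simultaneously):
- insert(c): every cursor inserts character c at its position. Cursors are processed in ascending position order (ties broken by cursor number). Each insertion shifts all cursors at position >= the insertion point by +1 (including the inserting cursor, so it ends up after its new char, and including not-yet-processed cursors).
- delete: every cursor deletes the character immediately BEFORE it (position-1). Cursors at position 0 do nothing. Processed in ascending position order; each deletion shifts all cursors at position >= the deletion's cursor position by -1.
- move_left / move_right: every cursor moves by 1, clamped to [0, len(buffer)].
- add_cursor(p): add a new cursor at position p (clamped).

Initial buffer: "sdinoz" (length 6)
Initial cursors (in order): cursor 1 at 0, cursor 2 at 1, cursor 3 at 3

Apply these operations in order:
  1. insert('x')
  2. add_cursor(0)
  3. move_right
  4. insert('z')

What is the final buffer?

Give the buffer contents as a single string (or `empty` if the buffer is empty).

After op 1 (insert('x')): buffer="xsxdixnoz" (len 9), cursors c1@1 c2@3 c3@6, authorship 1.2..3...
After op 2 (add_cursor(0)): buffer="xsxdixnoz" (len 9), cursors c4@0 c1@1 c2@3 c3@6, authorship 1.2..3...
After op 3 (move_right): buffer="xsxdixnoz" (len 9), cursors c4@1 c1@2 c2@4 c3@7, authorship 1.2..3...
After op 4 (insert('z')): buffer="xzszxdzixnzoz" (len 13), cursors c4@2 c1@4 c2@7 c3@11, authorship 14.12.2.3.3..

Answer: xzszxdzixnzoz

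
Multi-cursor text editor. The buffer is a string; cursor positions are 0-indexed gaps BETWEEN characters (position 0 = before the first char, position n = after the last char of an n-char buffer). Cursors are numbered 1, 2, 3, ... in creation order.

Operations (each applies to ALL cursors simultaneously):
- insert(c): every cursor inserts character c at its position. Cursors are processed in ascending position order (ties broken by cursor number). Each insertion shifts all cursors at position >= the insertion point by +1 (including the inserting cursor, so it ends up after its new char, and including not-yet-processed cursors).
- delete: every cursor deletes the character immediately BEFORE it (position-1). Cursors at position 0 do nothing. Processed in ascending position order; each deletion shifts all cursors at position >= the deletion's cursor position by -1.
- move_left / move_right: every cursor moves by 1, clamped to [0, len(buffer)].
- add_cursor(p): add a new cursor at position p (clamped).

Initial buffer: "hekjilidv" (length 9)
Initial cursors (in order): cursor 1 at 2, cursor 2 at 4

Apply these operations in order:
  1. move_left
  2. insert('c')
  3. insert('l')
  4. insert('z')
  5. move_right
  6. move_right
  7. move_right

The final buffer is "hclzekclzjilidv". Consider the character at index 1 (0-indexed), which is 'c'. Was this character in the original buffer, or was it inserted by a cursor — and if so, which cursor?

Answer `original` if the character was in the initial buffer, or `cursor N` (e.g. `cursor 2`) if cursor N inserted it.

After op 1 (move_left): buffer="hekjilidv" (len 9), cursors c1@1 c2@3, authorship .........
After op 2 (insert('c')): buffer="hcekcjilidv" (len 11), cursors c1@2 c2@5, authorship .1..2......
After op 3 (insert('l')): buffer="hclekcljilidv" (len 13), cursors c1@3 c2@7, authorship .11..22......
After op 4 (insert('z')): buffer="hclzekclzjilidv" (len 15), cursors c1@4 c2@9, authorship .111..222......
After op 5 (move_right): buffer="hclzekclzjilidv" (len 15), cursors c1@5 c2@10, authorship .111..222......
After op 6 (move_right): buffer="hclzekclzjilidv" (len 15), cursors c1@6 c2@11, authorship .111..222......
After op 7 (move_right): buffer="hclzekclzjilidv" (len 15), cursors c1@7 c2@12, authorship .111..222......
Authorship (.=original, N=cursor N): . 1 1 1 . . 2 2 2 . . . . . .
Index 1: author = 1

Answer: cursor 1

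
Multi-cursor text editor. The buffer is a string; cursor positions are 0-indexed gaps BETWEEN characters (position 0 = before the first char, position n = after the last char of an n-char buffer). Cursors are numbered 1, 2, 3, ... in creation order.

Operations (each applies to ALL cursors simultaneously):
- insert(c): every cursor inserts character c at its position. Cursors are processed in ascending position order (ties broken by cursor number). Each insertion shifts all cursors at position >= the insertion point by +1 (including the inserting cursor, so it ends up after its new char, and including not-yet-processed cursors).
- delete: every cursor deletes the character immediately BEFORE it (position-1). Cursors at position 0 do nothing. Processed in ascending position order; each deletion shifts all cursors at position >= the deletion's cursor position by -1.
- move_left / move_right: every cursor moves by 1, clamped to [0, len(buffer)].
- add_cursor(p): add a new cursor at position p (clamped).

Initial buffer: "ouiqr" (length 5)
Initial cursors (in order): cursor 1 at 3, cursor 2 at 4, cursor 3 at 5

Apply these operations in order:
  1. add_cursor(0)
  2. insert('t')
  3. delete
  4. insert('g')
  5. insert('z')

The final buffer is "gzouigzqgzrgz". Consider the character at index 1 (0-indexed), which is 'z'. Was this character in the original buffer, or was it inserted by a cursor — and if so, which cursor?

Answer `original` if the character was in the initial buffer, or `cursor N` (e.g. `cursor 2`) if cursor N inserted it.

Answer: cursor 4

Derivation:
After op 1 (add_cursor(0)): buffer="ouiqr" (len 5), cursors c4@0 c1@3 c2@4 c3@5, authorship .....
After op 2 (insert('t')): buffer="touitqtrt" (len 9), cursors c4@1 c1@5 c2@7 c3@9, authorship 4...1.2.3
After op 3 (delete): buffer="ouiqr" (len 5), cursors c4@0 c1@3 c2@4 c3@5, authorship .....
After op 4 (insert('g')): buffer="gouigqgrg" (len 9), cursors c4@1 c1@5 c2@7 c3@9, authorship 4...1.2.3
After op 5 (insert('z')): buffer="gzouigzqgzrgz" (len 13), cursors c4@2 c1@7 c2@10 c3@13, authorship 44...11.22.33
Authorship (.=original, N=cursor N): 4 4 . . . 1 1 . 2 2 . 3 3
Index 1: author = 4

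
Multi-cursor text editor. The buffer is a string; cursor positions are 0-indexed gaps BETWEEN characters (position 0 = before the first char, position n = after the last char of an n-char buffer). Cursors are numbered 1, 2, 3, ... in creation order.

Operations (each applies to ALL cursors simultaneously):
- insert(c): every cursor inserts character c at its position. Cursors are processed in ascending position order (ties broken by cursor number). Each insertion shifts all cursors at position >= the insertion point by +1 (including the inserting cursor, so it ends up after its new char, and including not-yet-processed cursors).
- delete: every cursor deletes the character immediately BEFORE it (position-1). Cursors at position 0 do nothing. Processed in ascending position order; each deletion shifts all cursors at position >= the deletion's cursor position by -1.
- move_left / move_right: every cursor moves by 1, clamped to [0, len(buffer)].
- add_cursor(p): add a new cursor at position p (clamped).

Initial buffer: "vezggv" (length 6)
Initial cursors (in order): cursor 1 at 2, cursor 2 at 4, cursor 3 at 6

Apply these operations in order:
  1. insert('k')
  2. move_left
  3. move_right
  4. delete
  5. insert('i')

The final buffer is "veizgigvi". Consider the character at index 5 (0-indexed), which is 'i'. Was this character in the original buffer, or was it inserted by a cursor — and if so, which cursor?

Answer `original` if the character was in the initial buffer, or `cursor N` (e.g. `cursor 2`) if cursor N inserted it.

After op 1 (insert('k')): buffer="vekzgkgvk" (len 9), cursors c1@3 c2@6 c3@9, authorship ..1..2..3
After op 2 (move_left): buffer="vekzgkgvk" (len 9), cursors c1@2 c2@5 c3@8, authorship ..1..2..3
After op 3 (move_right): buffer="vekzgkgvk" (len 9), cursors c1@3 c2@6 c3@9, authorship ..1..2..3
After op 4 (delete): buffer="vezggv" (len 6), cursors c1@2 c2@4 c3@6, authorship ......
After op 5 (insert('i')): buffer="veizgigvi" (len 9), cursors c1@3 c2@6 c3@9, authorship ..1..2..3
Authorship (.=original, N=cursor N): . . 1 . . 2 . . 3
Index 5: author = 2

Answer: cursor 2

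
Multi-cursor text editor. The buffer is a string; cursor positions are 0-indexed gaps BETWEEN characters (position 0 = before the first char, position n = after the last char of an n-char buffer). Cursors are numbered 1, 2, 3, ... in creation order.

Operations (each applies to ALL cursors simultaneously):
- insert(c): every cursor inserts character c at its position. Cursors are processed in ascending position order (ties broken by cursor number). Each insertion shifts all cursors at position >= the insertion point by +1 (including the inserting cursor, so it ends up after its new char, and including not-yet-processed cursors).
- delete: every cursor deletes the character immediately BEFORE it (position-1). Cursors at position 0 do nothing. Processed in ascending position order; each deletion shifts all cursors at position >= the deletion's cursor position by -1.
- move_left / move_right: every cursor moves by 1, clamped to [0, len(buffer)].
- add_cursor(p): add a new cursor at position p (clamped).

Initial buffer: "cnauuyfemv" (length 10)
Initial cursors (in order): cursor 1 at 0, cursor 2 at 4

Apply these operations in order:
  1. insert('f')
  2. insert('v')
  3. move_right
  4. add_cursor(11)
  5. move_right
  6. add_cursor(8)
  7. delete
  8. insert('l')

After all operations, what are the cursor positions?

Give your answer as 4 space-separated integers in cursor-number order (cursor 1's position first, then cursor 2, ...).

After op 1 (insert('f')): buffer="fcnaufuyfemv" (len 12), cursors c1@1 c2@6, authorship 1....2......
After op 2 (insert('v')): buffer="fvcnaufvuyfemv" (len 14), cursors c1@2 c2@8, authorship 11....22......
After op 3 (move_right): buffer="fvcnaufvuyfemv" (len 14), cursors c1@3 c2@9, authorship 11....22......
After op 4 (add_cursor(11)): buffer="fvcnaufvuyfemv" (len 14), cursors c1@3 c2@9 c3@11, authorship 11....22......
After op 5 (move_right): buffer="fvcnaufvuyfemv" (len 14), cursors c1@4 c2@10 c3@12, authorship 11....22......
After op 6 (add_cursor(8)): buffer="fvcnaufvuyfemv" (len 14), cursors c1@4 c4@8 c2@10 c3@12, authorship 11....22......
After op 7 (delete): buffer="fvcaufufmv" (len 10), cursors c1@3 c4@6 c2@7 c3@8, authorship 11...2....
After op 8 (insert('l')): buffer="fvclauflulflmv" (len 14), cursors c1@4 c4@8 c2@10 c3@12, authorship 11.1..24.2.3..

Answer: 4 10 12 8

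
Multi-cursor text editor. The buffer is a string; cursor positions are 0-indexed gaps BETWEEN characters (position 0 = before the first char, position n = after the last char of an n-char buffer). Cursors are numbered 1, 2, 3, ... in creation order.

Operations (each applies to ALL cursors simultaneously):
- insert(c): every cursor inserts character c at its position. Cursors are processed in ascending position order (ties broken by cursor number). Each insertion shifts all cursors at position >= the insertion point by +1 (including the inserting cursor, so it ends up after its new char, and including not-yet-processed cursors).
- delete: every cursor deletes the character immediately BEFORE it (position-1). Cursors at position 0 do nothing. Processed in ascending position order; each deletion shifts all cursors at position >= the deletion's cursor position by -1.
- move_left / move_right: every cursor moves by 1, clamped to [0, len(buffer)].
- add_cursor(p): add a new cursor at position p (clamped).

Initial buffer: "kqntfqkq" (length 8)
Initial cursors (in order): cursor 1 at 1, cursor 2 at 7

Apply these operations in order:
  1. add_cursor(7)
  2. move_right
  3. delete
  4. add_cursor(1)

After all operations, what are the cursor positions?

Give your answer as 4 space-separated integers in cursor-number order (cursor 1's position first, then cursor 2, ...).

After op 1 (add_cursor(7)): buffer="kqntfqkq" (len 8), cursors c1@1 c2@7 c3@7, authorship ........
After op 2 (move_right): buffer="kqntfqkq" (len 8), cursors c1@2 c2@8 c3@8, authorship ........
After op 3 (delete): buffer="kntfq" (len 5), cursors c1@1 c2@5 c3@5, authorship .....
After op 4 (add_cursor(1)): buffer="kntfq" (len 5), cursors c1@1 c4@1 c2@5 c3@5, authorship .....

Answer: 1 5 5 1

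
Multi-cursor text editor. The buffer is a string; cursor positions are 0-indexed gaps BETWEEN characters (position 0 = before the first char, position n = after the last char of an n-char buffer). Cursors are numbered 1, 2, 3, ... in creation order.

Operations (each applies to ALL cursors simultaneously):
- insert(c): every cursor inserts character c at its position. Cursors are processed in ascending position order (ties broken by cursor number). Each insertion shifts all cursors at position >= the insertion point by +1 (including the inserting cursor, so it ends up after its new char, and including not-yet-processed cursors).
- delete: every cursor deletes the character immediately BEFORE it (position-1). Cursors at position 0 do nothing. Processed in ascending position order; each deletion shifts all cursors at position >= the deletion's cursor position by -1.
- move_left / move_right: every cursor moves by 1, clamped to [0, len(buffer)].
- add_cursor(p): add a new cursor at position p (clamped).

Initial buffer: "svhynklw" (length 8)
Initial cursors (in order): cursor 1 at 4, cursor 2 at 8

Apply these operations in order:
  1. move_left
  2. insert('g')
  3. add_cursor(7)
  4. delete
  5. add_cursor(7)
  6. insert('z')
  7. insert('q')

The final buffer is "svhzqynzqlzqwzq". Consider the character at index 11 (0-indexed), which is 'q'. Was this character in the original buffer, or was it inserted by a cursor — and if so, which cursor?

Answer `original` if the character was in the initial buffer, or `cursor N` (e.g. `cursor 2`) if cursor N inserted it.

After op 1 (move_left): buffer="svhynklw" (len 8), cursors c1@3 c2@7, authorship ........
After op 2 (insert('g')): buffer="svhgynklgw" (len 10), cursors c1@4 c2@9, authorship ...1....2.
After op 3 (add_cursor(7)): buffer="svhgynklgw" (len 10), cursors c1@4 c3@7 c2@9, authorship ...1....2.
After op 4 (delete): buffer="svhynlw" (len 7), cursors c1@3 c3@5 c2@6, authorship .......
After op 5 (add_cursor(7)): buffer="svhynlw" (len 7), cursors c1@3 c3@5 c2@6 c4@7, authorship .......
After op 6 (insert('z')): buffer="svhzynzlzwz" (len 11), cursors c1@4 c3@7 c2@9 c4@11, authorship ...1..3.2.4
After op 7 (insert('q')): buffer="svhzqynzqlzqwzq" (len 15), cursors c1@5 c3@9 c2@12 c4@15, authorship ...11..33.22.44
Authorship (.=original, N=cursor N): . . . 1 1 . . 3 3 . 2 2 . 4 4
Index 11: author = 2

Answer: cursor 2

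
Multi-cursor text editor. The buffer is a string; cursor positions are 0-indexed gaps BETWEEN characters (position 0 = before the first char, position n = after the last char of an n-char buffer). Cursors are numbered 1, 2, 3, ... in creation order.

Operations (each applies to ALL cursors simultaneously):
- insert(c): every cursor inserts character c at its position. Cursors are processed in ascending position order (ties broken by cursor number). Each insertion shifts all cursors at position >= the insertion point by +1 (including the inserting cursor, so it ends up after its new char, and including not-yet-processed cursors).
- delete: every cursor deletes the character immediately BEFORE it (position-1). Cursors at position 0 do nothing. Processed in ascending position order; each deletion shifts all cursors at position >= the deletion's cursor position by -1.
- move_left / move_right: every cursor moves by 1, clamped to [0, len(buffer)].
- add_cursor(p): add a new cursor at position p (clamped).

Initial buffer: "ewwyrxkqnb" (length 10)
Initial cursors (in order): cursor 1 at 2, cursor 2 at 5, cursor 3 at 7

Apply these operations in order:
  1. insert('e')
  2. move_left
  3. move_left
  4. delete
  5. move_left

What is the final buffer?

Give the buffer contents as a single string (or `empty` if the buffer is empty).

After op 1 (insert('e')): buffer="ewewyrexkeqnb" (len 13), cursors c1@3 c2@7 c3@10, authorship ..1...2..3...
After op 2 (move_left): buffer="ewewyrexkeqnb" (len 13), cursors c1@2 c2@6 c3@9, authorship ..1...2..3...
After op 3 (move_left): buffer="ewewyrexkeqnb" (len 13), cursors c1@1 c2@5 c3@8, authorship ..1...2..3...
After op 4 (delete): buffer="wewrekeqnb" (len 10), cursors c1@0 c2@3 c3@5, authorship .1..2.3...
After op 5 (move_left): buffer="wewrekeqnb" (len 10), cursors c1@0 c2@2 c3@4, authorship .1..2.3...

Answer: wewrekeqnb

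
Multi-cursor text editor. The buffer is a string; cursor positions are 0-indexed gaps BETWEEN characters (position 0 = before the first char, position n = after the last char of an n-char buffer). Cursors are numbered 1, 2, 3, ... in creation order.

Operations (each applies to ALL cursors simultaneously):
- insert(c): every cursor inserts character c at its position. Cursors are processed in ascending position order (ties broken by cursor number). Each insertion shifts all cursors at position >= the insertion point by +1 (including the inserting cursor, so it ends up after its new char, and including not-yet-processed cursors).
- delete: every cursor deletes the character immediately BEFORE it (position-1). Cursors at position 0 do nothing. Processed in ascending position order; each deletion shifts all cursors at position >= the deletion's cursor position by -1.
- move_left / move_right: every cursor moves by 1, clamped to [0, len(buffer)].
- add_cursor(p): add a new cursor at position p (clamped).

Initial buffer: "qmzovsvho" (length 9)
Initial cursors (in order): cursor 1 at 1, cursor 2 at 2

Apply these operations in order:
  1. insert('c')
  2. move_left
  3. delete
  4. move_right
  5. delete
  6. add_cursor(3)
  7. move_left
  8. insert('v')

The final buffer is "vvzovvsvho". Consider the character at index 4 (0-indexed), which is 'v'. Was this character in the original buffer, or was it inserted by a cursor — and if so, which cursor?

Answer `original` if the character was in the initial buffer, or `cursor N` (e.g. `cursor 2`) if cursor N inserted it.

Answer: cursor 3

Derivation:
After op 1 (insert('c')): buffer="qcmczovsvho" (len 11), cursors c1@2 c2@4, authorship .1.2.......
After op 2 (move_left): buffer="qcmczovsvho" (len 11), cursors c1@1 c2@3, authorship .1.2.......
After op 3 (delete): buffer="cczovsvho" (len 9), cursors c1@0 c2@1, authorship 12.......
After op 4 (move_right): buffer="cczovsvho" (len 9), cursors c1@1 c2@2, authorship 12.......
After op 5 (delete): buffer="zovsvho" (len 7), cursors c1@0 c2@0, authorship .......
After op 6 (add_cursor(3)): buffer="zovsvho" (len 7), cursors c1@0 c2@0 c3@3, authorship .......
After op 7 (move_left): buffer="zovsvho" (len 7), cursors c1@0 c2@0 c3@2, authorship .......
After op 8 (insert('v')): buffer="vvzovvsvho" (len 10), cursors c1@2 c2@2 c3@5, authorship 12..3.....
Authorship (.=original, N=cursor N): 1 2 . . 3 . . . . .
Index 4: author = 3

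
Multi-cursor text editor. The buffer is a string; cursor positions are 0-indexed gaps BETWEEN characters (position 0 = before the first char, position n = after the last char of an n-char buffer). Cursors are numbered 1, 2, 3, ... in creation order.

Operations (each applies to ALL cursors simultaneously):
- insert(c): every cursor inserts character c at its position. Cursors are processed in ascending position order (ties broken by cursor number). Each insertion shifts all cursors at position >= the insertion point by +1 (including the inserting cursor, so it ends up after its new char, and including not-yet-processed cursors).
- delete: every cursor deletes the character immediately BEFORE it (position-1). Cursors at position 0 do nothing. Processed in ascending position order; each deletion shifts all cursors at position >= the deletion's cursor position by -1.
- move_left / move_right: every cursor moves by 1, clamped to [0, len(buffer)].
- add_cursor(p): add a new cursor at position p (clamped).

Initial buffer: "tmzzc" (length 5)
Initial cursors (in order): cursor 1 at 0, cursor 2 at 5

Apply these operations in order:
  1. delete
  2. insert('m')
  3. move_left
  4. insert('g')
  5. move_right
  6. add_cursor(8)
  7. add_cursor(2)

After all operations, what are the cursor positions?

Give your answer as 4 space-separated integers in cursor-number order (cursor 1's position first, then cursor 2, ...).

After op 1 (delete): buffer="tmzz" (len 4), cursors c1@0 c2@4, authorship ....
After op 2 (insert('m')): buffer="mtmzzm" (len 6), cursors c1@1 c2@6, authorship 1....2
After op 3 (move_left): buffer="mtmzzm" (len 6), cursors c1@0 c2@5, authorship 1....2
After op 4 (insert('g')): buffer="gmtmzzgm" (len 8), cursors c1@1 c2@7, authorship 11....22
After op 5 (move_right): buffer="gmtmzzgm" (len 8), cursors c1@2 c2@8, authorship 11....22
After op 6 (add_cursor(8)): buffer="gmtmzzgm" (len 8), cursors c1@2 c2@8 c3@8, authorship 11....22
After op 7 (add_cursor(2)): buffer="gmtmzzgm" (len 8), cursors c1@2 c4@2 c2@8 c3@8, authorship 11....22

Answer: 2 8 8 2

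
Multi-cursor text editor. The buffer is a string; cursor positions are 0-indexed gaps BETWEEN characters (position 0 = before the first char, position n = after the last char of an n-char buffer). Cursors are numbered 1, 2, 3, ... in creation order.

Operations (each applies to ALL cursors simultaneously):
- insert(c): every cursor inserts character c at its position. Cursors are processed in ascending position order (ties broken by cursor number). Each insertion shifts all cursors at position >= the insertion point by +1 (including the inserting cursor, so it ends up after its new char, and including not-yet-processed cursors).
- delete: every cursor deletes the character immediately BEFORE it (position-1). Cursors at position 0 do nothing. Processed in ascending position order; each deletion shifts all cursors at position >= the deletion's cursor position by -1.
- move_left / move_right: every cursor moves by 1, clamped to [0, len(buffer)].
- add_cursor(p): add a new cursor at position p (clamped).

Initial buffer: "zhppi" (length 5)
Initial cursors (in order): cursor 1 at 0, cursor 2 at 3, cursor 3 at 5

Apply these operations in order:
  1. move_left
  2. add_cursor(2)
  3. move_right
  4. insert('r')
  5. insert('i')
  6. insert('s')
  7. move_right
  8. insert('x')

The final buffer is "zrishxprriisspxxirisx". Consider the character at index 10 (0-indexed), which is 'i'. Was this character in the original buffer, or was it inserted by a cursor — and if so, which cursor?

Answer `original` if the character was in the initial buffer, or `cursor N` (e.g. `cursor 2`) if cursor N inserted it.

After op 1 (move_left): buffer="zhppi" (len 5), cursors c1@0 c2@2 c3@4, authorship .....
After op 2 (add_cursor(2)): buffer="zhppi" (len 5), cursors c1@0 c2@2 c4@2 c3@4, authorship .....
After op 3 (move_right): buffer="zhppi" (len 5), cursors c1@1 c2@3 c4@3 c3@5, authorship .....
After op 4 (insert('r')): buffer="zrhprrpir" (len 9), cursors c1@2 c2@6 c4@6 c3@9, authorship .1..24..3
After op 5 (insert('i')): buffer="zrihprriipiri" (len 13), cursors c1@3 c2@9 c4@9 c3@13, authorship .11..2424..33
After op 6 (insert('s')): buffer="zrishprriisspiris" (len 17), cursors c1@4 c2@12 c4@12 c3@17, authorship .111..242424..333
After op 7 (move_right): buffer="zrishprriisspiris" (len 17), cursors c1@5 c2@13 c4@13 c3@17, authorship .111..242424..333
After op 8 (insert('x')): buffer="zrishxprriisspxxirisx" (len 21), cursors c1@6 c2@16 c4@16 c3@21, authorship .111.1.242424.24.3333
Authorship (.=original, N=cursor N): . 1 1 1 . 1 . 2 4 2 4 2 4 . 2 4 . 3 3 3 3
Index 10: author = 4

Answer: cursor 4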